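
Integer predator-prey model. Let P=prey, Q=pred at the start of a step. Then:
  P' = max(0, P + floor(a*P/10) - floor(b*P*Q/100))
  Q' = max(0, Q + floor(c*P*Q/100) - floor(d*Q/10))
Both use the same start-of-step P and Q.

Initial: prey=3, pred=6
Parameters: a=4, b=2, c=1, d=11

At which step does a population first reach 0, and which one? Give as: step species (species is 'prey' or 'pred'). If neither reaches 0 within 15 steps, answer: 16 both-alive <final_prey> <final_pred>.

Step 1: prey: 3+1-0=4; pred: 6+0-6=0
First extinction: pred at step 1

Answer: 1 pred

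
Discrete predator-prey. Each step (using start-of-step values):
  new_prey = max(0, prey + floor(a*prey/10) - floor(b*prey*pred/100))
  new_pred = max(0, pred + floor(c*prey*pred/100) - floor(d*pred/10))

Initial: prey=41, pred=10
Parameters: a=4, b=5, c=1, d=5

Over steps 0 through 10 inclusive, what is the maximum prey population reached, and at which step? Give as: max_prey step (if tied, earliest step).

Answer: 115 10

Derivation:
Step 1: prey: 41+16-20=37; pred: 10+4-5=9
Step 2: prey: 37+14-16=35; pred: 9+3-4=8
Step 3: prey: 35+14-14=35; pred: 8+2-4=6
Step 4: prey: 35+14-10=39; pred: 6+2-3=5
Step 5: prey: 39+15-9=45; pred: 5+1-2=4
Step 6: prey: 45+18-9=54; pred: 4+1-2=3
Step 7: prey: 54+21-8=67; pred: 3+1-1=3
Step 8: prey: 67+26-10=83; pred: 3+2-1=4
Step 9: prey: 83+33-16=100; pred: 4+3-2=5
Step 10: prey: 100+40-25=115; pred: 5+5-2=8
Max prey = 115 at step 10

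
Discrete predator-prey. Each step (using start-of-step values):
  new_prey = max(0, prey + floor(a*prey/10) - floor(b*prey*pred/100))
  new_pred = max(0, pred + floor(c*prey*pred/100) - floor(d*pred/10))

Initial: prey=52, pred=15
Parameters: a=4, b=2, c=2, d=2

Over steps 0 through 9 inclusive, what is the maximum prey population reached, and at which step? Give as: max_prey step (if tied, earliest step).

Answer: 57 1

Derivation:
Step 1: prey: 52+20-15=57; pred: 15+15-3=27
Step 2: prey: 57+22-30=49; pred: 27+30-5=52
Step 3: prey: 49+19-50=18; pred: 52+50-10=92
Step 4: prey: 18+7-33=0; pred: 92+33-18=107
Step 5: prey: 0+0-0=0; pred: 107+0-21=86
Step 6: prey: 0+0-0=0; pred: 86+0-17=69
Step 7: prey: 0+0-0=0; pred: 69+0-13=56
Step 8: prey: 0+0-0=0; pred: 56+0-11=45
Step 9: prey: 0+0-0=0; pred: 45+0-9=36
Max prey = 57 at step 1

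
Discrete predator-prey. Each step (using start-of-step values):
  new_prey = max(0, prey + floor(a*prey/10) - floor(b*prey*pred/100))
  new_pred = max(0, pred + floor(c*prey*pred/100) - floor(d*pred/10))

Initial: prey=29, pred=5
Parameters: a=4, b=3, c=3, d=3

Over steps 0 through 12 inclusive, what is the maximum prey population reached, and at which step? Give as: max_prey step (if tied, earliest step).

Answer: 42 2

Derivation:
Step 1: prey: 29+11-4=36; pred: 5+4-1=8
Step 2: prey: 36+14-8=42; pred: 8+8-2=14
Step 3: prey: 42+16-17=41; pred: 14+17-4=27
Step 4: prey: 41+16-33=24; pred: 27+33-8=52
Step 5: prey: 24+9-37=0; pred: 52+37-15=74
Step 6: prey: 0+0-0=0; pred: 74+0-22=52
Step 7: prey: 0+0-0=0; pred: 52+0-15=37
Step 8: prey: 0+0-0=0; pred: 37+0-11=26
Step 9: prey: 0+0-0=0; pred: 26+0-7=19
Step 10: prey: 0+0-0=0; pred: 19+0-5=14
Step 11: prey: 0+0-0=0; pred: 14+0-4=10
Step 12: prey: 0+0-0=0; pred: 10+0-3=7
Max prey = 42 at step 2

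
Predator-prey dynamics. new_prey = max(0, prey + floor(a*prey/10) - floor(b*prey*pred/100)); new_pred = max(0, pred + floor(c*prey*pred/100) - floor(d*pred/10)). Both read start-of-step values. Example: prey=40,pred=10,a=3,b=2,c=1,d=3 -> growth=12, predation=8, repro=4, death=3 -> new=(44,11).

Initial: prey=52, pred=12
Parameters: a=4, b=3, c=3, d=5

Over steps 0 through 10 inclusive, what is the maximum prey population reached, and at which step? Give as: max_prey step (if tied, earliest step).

Answer: 54 1

Derivation:
Step 1: prey: 52+20-18=54; pred: 12+18-6=24
Step 2: prey: 54+21-38=37; pred: 24+38-12=50
Step 3: prey: 37+14-55=0; pred: 50+55-25=80
Step 4: prey: 0+0-0=0; pred: 80+0-40=40
Step 5: prey: 0+0-0=0; pred: 40+0-20=20
Step 6: prey: 0+0-0=0; pred: 20+0-10=10
Step 7: prey: 0+0-0=0; pred: 10+0-5=5
Step 8: prey: 0+0-0=0; pred: 5+0-2=3
Step 9: prey: 0+0-0=0; pred: 3+0-1=2
Step 10: prey: 0+0-0=0; pred: 2+0-1=1
Max prey = 54 at step 1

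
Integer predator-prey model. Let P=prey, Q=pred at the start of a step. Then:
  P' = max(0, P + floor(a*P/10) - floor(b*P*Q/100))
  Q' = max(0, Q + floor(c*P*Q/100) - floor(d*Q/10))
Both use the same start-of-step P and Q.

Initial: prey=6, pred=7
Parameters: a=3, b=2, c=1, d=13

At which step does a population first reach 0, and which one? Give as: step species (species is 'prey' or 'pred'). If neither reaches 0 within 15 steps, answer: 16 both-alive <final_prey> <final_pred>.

Answer: 1 pred

Derivation:
Step 1: prey: 6+1-0=7; pred: 7+0-9=0
First extinction: pred at step 1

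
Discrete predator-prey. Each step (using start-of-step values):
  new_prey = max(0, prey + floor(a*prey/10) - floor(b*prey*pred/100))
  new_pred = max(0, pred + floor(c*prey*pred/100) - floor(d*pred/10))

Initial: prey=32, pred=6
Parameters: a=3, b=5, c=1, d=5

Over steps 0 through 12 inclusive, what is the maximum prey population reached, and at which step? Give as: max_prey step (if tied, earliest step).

Step 1: prey: 32+9-9=32; pred: 6+1-3=4
Step 2: prey: 32+9-6=35; pred: 4+1-2=3
Step 3: prey: 35+10-5=40; pred: 3+1-1=3
Step 4: prey: 40+12-6=46; pred: 3+1-1=3
Step 5: prey: 46+13-6=53; pred: 3+1-1=3
Step 6: prey: 53+15-7=61; pred: 3+1-1=3
Step 7: prey: 61+18-9=70; pred: 3+1-1=3
Step 8: prey: 70+21-10=81; pred: 3+2-1=4
Step 9: prey: 81+24-16=89; pred: 4+3-2=5
Step 10: prey: 89+26-22=93; pred: 5+4-2=7
Step 11: prey: 93+27-32=88; pred: 7+6-3=10
Step 12: prey: 88+26-44=70; pred: 10+8-5=13
Max prey = 93 at step 10

Answer: 93 10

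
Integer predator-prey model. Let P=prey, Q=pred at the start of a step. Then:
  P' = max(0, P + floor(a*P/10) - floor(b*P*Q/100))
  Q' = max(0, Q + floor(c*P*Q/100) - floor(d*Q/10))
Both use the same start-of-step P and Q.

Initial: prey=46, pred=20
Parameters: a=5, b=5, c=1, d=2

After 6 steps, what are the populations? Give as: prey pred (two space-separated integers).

Answer: 1 12

Derivation:
Step 1: prey: 46+23-46=23; pred: 20+9-4=25
Step 2: prey: 23+11-28=6; pred: 25+5-5=25
Step 3: prey: 6+3-7=2; pred: 25+1-5=21
Step 4: prey: 2+1-2=1; pred: 21+0-4=17
Step 5: prey: 1+0-0=1; pred: 17+0-3=14
Step 6: prey: 1+0-0=1; pred: 14+0-2=12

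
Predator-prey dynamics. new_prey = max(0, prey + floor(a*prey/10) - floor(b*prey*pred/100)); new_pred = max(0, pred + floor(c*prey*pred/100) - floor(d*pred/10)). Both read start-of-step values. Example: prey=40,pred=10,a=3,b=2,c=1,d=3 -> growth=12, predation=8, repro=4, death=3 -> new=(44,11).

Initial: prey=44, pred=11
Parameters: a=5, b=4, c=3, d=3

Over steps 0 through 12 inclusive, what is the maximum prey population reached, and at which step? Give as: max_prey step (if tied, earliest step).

Answer: 47 1

Derivation:
Step 1: prey: 44+22-19=47; pred: 11+14-3=22
Step 2: prey: 47+23-41=29; pred: 22+31-6=47
Step 3: prey: 29+14-54=0; pred: 47+40-14=73
Step 4: prey: 0+0-0=0; pred: 73+0-21=52
Step 5: prey: 0+0-0=0; pred: 52+0-15=37
Step 6: prey: 0+0-0=0; pred: 37+0-11=26
Step 7: prey: 0+0-0=0; pred: 26+0-7=19
Step 8: prey: 0+0-0=0; pred: 19+0-5=14
Step 9: prey: 0+0-0=0; pred: 14+0-4=10
Step 10: prey: 0+0-0=0; pred: 10+0-3=7
Step 11: prey: 0+0-0=0; pred: 7+0-2=5
Step 12: prey: 0+0-0=0; pred: 5+0-1=4
Max prey = 47 at step 1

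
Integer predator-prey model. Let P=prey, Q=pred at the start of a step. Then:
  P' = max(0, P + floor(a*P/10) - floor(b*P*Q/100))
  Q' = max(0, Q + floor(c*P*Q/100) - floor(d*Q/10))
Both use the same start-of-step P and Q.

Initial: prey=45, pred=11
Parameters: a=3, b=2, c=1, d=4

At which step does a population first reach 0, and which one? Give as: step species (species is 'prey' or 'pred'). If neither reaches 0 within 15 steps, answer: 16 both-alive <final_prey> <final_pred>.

Answer: 16 both-alive 23 6

Derivation:
Step 1: prey: 45+13-9=49; pred: 11+4-4=11
Step 2: prey: 49+14-10=53; pred: 11+5-4=12
Step 3: prey: 53+15-12=56; pred: 12+6-4=14
Step 4: prey: 56+16-15=57; pred: 14+7-5=16
Step 5: prey: 57+17-18=56; pred: 16+9-6=19
Step 6: prey: 56+16-21=51; pred: 19+10-7=22
Step 7: prey: 51+15-22=44; pred: 22+11-8=25
Step 8: prey: 44+13-22=35; pred: 25+11-10=26
Step 9: prey: 35+10-18=27; pred: 26+9-10=25
Step 10: prey: 27+8-13=22; pred: 25+6-10=21
Step 11: prey: 22+6-9=19; pred: 21+4-8=17
Step 12: prey: 19+5-6=18; pred: 17+3-6=14
Step 13: prey: 18+5-5=18; pred: 14+2-5=11
Step 14: prey: 18+5-3=20; pred: 11+1-4=8
Step 15: prey: 20+6-3=23; pred: 8+1-3=6
No extinction within 15 steps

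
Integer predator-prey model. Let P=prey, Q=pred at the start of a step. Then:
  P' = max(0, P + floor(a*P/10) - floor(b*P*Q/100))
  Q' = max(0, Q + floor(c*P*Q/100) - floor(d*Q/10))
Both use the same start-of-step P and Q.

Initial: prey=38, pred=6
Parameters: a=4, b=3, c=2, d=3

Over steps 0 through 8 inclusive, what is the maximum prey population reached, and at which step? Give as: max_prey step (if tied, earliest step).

Step 1: prey: 38+15-6=47; pred: 6+4-1=9
Step 2: prey: 47+18-12=53; pred: 9+8-2=15
Step 3: prey: 53+21-23=51; pred: 15+15-4=26
Step 4: prey: 51+20-39=32; pred: 26+26-7=45
Step 5: prey: 32+12-43=1; pred: 45+28-13=60
Step 6: prey: 1+0-1=0; pred: 60+1-18=43
Step 7: prey: 0+0-0=0; pred: 43+0-12=31
Step 8: prey: 0+0-0=0; pred: 31+0-9=22
Max prey = 53 at step 2

Answer: 53 2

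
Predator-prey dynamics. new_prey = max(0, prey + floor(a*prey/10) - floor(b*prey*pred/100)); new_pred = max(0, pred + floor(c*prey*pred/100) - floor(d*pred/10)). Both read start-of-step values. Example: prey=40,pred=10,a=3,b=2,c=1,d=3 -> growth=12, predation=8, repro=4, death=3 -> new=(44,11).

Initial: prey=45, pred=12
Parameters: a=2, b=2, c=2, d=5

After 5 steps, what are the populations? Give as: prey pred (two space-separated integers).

Answer: 11 26

Derivation:
Step 1: prey: 45+9-10=44; pred: 12+10-6=16
Step 2: prey: 44+8-14=38; pred: 16+14-8=22
Step 3: prey: 38+7-16=29; pred: 22+16-11=27
Step 4: prey: 29+5-15=19; pred: 27+15-13=29
Step 5: prey: 19+3-11=11; pred: 29+11-14=26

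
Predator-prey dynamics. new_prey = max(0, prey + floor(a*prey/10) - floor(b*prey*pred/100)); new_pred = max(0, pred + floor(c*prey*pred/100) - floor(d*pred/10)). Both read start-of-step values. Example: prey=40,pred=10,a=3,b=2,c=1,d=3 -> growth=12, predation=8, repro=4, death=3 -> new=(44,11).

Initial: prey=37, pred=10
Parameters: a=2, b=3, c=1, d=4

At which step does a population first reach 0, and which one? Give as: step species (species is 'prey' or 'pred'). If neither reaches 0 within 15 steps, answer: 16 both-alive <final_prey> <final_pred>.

Step 1: prey: 37+7-11=33; pred: 10+3-4=9
Step 2: prey: 33+6-8=31; pred: 9+2-3=8
Step 3: prey: 31+6-7=30; pred: 8+2-3=7
Step 4: prey: 30+6-6=30; pred: 7+2-2=7
Steps 5-15: state stable at prey=30, pred=7 (no change)
No extinction within 15 steps

Answer: 16 both-alive 30 7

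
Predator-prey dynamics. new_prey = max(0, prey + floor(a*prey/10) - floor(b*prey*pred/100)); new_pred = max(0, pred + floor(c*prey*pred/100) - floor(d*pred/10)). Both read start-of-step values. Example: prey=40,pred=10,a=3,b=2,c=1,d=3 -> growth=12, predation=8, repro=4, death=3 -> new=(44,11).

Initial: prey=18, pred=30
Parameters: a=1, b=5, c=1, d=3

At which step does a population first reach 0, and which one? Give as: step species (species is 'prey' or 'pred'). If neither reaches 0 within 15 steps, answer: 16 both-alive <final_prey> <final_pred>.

Answer: 1 prey

Derivation:
Step 1: prey: 18+1-27=0; pred: 30+5-9=26
First extinction: prey at step 1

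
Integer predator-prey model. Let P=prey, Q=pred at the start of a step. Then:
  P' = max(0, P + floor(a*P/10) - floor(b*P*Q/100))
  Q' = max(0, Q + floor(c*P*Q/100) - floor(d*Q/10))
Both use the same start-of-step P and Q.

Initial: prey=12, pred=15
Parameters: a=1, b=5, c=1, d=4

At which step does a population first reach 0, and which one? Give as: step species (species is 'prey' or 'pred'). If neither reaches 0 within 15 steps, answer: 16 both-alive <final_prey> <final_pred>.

Step 1: prey: 12+1-9=4; pred: 15+1-6=10
Step 2: prey: 4+0-2=2; pred: 10+0-4=6
Step 3: prey: 2+0-0=2; pred: 6+0-2=4
Step 4: prey: 2+0-0=2; pred: 4+0-1=3
Step 5: prey: 2+0-0=2; pred: 3+0-1=2
Step 6: prey: 2+0-0=2; pred: 2+0-0=2
Steps 7-15: state stable at prey=2, pred=2 (no change)
No extinction within 15 steps

Answer: 16 both-alive 2 2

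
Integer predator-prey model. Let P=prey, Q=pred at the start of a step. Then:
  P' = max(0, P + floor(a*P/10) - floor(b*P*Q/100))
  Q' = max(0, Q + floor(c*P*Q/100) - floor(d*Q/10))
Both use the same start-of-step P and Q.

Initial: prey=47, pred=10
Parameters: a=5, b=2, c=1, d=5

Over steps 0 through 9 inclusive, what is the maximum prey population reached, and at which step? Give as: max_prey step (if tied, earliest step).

Step 1: prey: 47+23-9=61; pred: 10+4-5=9
Step 2: prey: 61+30-10=81; pred: 9+5-4=10
Step 3: prey: 81+40-16=105; pred: 10+8-5=13
Step 4: prey: 105+52-27=130; pred: 13+13-6=20
Step 5: prey: 130+65-52=143; pred: 20+26-10=36
Step 6: prey: 143+71-102=112; pred: 36+51-18=69
Step 7: prey: 112+56-154=14; pred: 69+77-34=112
Step 8: prey: 14+7-31=0; pred: 112+15-56=71
Step 9: prey: 0+0-0=0; pred: 71+0-35=36
Max prey = 143 at step 5

Answer: 143 5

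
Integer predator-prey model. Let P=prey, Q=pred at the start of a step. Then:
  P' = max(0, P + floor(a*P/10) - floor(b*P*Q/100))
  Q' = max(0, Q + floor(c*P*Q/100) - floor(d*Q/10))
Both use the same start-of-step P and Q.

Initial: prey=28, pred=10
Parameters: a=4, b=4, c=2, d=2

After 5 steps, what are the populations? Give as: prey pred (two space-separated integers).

Step 1: prey: 28+11-11=28; pred: 10+5-2=13
Step 2: prey: 28+11-14=25; pred: 13+7-2=18
Step 3: prey: 25+10-18=17; pred: 18+9-3=24
Step 4: prey: 17+6-16=7; pred: 24+8-4=28
Step 5: prey: 7+2-7=2; pred: 28+3-5=26

Answer: 2 26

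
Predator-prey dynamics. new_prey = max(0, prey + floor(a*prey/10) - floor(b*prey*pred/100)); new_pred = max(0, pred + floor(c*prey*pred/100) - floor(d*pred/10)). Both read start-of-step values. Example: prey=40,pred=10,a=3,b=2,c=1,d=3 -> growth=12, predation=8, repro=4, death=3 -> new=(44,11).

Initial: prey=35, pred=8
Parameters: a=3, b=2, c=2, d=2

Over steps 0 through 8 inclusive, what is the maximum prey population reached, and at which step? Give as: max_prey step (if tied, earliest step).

Step 1: prey: 35+10-5=40; pred: 8+5-1=12
Step 2: prey: 40+12-9=43; pred: 12+9-2=19
Step 3: prey: 43+12-16=39; pred: 19+16-3=32
Step 4: prey: 39+11-24=26; pred: 32+24-6=50
Step 5: prey: 26+7-26=7; pred: 50+26-10=66
Step 6: prey: 7+2-9=0; pred: 66+9-13=62
Step 7: prey: 0+0-0=0; pred: 62+0-12=50
Step 8: prey: 0+0-0=0; pred: 50+0-10=40
Max prey = 43 at step 2

Answer: 43 2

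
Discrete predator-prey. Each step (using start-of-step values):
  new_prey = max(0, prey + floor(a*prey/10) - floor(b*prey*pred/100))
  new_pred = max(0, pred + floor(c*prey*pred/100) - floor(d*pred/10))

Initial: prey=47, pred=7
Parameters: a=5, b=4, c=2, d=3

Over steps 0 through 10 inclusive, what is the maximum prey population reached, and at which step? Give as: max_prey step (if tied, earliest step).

Step 1: prey: 47+23-13=57; pred: 7+6-2=11
Step 2: prey: 57+28-25=60; pred: 11+12-3=20
Step 3: prey: 60+30-48=42; pred: 20+24-6=38
Step 4: prey: 42+21-63=0; pred: 38+31-11=58
Step 5: prey: 0+0-0=0; pred: 58+0-17=41
Step 6: prey: 0+0-0=0; pred: 41+0-12=29
Step 7: prey: 0+0-0=0; pred: 29+0-8=21
Step 8: prey: 0+0-0=0; pred: 21+0-6=15
Step 9: prey: 0+0-0=0; pred: 15+0-4=11
Step 10: prey: 0+0-0=0; pred: 11+0-3=8
Max prey = 60 at step 2

Answer: 60 2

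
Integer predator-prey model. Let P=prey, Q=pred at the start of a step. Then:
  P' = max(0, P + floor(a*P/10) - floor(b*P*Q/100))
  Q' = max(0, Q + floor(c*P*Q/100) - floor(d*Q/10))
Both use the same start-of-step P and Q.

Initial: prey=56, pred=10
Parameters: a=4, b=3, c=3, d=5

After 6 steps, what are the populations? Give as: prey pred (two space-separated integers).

Step 1: prey: 56+22-16=62; pred: 10+16-5=21
Step 2: prey: 62+24-39=47; pred: 21+39-10=50
Step 3: prey: 47+18-70=0; pred: 50+70-25=95
Step 4: prey: 0+0-0=0; pred: 95+0-47=48
Step 5: prey: 0+0-0=0; pred: 48+0-24=24
Step 6: prey: 0+0-0=0; pred: 24+0-12=12

Answer: 0 12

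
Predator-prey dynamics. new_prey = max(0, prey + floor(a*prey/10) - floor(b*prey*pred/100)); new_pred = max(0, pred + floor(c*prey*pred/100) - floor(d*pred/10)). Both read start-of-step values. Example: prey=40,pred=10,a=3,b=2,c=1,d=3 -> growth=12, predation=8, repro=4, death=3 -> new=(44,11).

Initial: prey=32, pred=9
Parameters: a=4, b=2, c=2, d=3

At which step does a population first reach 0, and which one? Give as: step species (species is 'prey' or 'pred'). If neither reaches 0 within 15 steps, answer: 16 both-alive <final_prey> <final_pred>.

Answer: 6 prey

Derivation:
Step 1: prey: 32+12-5=39; pred: 9+5-2=12
Step 2: prey: 39+15-9=45; pred: 12+9-3=18
Step 3: prey: 45+18-16=47; pred: 18+16-5=29
Step 4: prey: 47+18-27=38; pred: 29+27-8=48
Step 5: prey: 38+15-36=17; pred: 48+36-14=70
Step 6: prey: 17+6-23=0; pred: 70+23-21=72
First extinction: prey at step 6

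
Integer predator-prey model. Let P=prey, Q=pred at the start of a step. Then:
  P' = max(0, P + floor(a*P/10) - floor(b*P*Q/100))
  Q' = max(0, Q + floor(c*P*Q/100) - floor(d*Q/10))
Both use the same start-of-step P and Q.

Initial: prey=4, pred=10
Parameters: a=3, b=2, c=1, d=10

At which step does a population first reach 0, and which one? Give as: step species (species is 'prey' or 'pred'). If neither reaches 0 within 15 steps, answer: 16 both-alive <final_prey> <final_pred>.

Answer: 1 pred

Derivation:
Step 1: prey: 4+1-0=5; pred: 10+0-10=0
First extinction: pred at step 1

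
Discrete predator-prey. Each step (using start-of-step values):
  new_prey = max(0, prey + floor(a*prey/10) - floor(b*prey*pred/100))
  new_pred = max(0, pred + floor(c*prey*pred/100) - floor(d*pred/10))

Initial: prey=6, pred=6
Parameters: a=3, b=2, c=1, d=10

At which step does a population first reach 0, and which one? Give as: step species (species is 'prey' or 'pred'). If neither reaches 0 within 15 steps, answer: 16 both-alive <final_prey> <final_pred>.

Step 1: prey: 6+1-0=7; pred: 6+0-6=0
First extinction: pred at step 1

Answer: 1 pred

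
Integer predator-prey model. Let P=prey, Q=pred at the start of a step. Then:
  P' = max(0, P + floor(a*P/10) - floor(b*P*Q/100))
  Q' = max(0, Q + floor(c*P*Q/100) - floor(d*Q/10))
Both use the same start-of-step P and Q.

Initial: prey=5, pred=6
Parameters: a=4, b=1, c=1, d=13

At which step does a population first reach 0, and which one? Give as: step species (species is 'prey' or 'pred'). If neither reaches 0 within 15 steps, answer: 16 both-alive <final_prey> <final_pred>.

Answer: 1 pred

Derivation:
Step 1: prey: 5+2-0=7; pred: 6+0-7=0
First extinction: pred at step 1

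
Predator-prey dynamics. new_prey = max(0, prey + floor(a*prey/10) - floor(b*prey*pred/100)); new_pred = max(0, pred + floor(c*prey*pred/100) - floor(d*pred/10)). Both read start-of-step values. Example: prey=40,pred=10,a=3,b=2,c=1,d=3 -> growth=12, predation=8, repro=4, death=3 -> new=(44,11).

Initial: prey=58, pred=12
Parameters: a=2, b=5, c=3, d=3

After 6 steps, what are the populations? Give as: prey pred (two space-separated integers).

Answer: 0 14

Derivation:
Step 1: prey: 58+11-34=35; pred: 12+20-3=29
Step 2: prey: 35+7-50=0; pred: 29+30-8=51
Step 3: prey: 0+0-0=0; pred: 51+0-15=36
Step 4: prey: 0+0-0=0; pred: 36+0-10=26
Step 5: prey: 0+0-0=0; pred: 26+0-7=19
Step 6: prey: 0+0-0=0; pred: 19+0-5=14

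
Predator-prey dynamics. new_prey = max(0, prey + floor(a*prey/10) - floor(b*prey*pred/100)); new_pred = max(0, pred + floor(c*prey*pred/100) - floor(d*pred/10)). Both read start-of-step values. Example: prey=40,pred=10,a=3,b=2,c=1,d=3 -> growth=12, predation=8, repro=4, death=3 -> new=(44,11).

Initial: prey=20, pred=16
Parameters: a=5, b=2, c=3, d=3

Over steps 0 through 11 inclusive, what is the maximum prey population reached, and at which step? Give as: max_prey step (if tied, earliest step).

Step 1: prey: 20+10-6=24; pred: 16+9-4=21
Step 2: prey: 24+12-10=26; pred: 21+15-6=30
Step 3: prey: 26+13-15=24; pred: 30+23-9=44
Step 4: prey: 24+12-21=15; pred: 44+31-13=62
Step 5: prey: 15+7-18=4; pred: 62+27-18=71
Step 6: prey: 4+2-5=1; pred: 71+8-21=58
Step 7: prey: 1+0-1=0; pred: 58+1-17=42
Step 8: prey: 0+0-0=0; pred: 42+0-12=30
Step 9: prey: 0+0-0=0; pred: 30+0-9=21
Step 10: prey: 0+0-0=0; pred: 21+0-6=15
Step 11: prey: 0+0-0=0; pred: 15+0-4=11
Max prey = 26 at step 2

Answer: 26 2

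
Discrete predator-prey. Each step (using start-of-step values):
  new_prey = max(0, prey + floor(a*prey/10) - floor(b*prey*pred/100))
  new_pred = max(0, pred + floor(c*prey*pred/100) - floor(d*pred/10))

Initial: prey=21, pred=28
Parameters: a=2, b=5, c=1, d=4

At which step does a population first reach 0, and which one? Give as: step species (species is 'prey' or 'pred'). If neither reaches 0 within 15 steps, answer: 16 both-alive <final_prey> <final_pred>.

Step 1: prey: 21+4-29=0; pred: 28+5-11=22
First extinction: prey at step 1

Answer: 1 prey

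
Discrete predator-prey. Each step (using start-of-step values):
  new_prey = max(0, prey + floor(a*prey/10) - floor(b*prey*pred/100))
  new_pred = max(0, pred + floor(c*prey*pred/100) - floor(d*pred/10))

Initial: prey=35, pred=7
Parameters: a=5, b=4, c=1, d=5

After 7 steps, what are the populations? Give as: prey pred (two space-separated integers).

Answer: 134 24

Derivation:
Step 1: prey: 35+17-9=43; pred: 7+2-3=6
Step 2: prey: 43+21-10=54; pred: 6+2-3=5
Step 3: prey: 54+27-10=71; pred: 5+2-2=5
Step 4: prey: 71+35-14=92; pred: 5+3-2=6
Step 5: prey: 92+46-22=116; pred: 6+5-3=8
Step 6: prey: 116+58-37=137; pred: 8+9-4=13
Step 7: prey: 137+68-71=134; pred: 13+17-6=24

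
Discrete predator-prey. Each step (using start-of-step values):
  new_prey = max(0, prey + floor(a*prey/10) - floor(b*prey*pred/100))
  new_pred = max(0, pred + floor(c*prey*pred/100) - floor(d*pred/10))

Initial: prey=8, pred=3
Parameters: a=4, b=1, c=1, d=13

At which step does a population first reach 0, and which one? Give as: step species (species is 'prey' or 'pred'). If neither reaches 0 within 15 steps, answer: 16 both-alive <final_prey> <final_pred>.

Answer: 1 pred

Derivation:
Step 1: prey: 8+3-0=11; pred: 3+0-3=0
First extinction: pred at step 1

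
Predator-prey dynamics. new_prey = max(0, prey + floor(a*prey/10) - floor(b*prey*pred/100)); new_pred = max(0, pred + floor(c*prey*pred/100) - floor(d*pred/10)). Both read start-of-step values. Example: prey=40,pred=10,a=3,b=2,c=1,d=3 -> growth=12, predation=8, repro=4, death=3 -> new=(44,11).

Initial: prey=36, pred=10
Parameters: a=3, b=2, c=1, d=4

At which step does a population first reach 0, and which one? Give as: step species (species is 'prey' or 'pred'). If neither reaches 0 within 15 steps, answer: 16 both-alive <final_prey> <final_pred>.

Step 1: prey: 36+10-7=39; pred: 10+3-4=9
Step 2: prey: 39+11-7=43; pred: 9+3-3=9
Step 3: prey: 43+12-7=48; pred: 9+3-3=9
Step 4: prey: 48+14-8=54; pred: 9+4-3=10
Step 5: prey: 54+16-10=60; pred: 10+5-4=11
Step 6: prey: 60+18-13=65; pred: 11+6-4=13
Step 7: prey: 65+19-16=68; pred: 13+8-5=16
Step 8: prey: 68+20-21=67; pred: 16+10-6=20
Step 9: prey: 67+20-26=61; pred: 20+13-8=25
Step 10: prey: 61+18-30=49; pred: 25+15-10=30
Step 11: prey: 49+14-29=34; pred: 30+14-12=32
Step 12: prey: 34+10-21=23; pred: 32+10-12=30
Step 13: prey: 23+6-13=16; pred: 30+6-12=24
Step 14: prey: 16+4-7=13; pred: 24+3-9=18
Step 15: prey: 13+3-4=12; pred: 18+2-7=13
No extinction within 15 steps

Answer: 16 both-alive 12 13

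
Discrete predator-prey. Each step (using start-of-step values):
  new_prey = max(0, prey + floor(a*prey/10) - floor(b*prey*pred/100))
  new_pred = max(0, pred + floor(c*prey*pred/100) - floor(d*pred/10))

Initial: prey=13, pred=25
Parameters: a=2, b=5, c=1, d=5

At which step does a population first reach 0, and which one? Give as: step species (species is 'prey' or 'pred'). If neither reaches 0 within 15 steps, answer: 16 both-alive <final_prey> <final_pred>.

Answer: 1 prey

Derivation:
Step 1: prey: 13+2-16=0; pred: 25+3-12=16
First extinction: prey at step 1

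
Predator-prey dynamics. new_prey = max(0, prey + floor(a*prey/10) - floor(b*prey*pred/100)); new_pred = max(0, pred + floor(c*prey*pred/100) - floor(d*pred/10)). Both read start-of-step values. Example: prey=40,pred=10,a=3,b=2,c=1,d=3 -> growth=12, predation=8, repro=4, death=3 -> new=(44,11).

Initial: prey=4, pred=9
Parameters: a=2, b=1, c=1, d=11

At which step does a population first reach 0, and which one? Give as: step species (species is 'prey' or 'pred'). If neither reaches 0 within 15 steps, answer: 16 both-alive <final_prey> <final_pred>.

Step 1: prey: 4+0-0=4; pred: 9+0-9=0
First extinction: pred at step 1

Answer: 1 pred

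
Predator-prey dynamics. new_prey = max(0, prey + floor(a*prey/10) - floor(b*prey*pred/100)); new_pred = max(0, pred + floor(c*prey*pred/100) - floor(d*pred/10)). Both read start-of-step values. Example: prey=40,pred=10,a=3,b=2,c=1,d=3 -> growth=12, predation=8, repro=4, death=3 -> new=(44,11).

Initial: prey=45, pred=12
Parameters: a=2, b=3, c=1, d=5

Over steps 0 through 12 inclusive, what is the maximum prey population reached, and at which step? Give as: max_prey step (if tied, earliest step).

Step 1: prey: 45+9-16=38; pred: 12+5-6=11
Step 2: prey: 38+7-12=33; pred: 11+4-5=10
Step 3: prey: 33+6-9=30; pred: 10+3-5=8
Step 4: prey: 30+6-7=29; pred: 8+2-4=6
Step 5: prey: 29+5-5=29; pred: 6+1-3=4
Step 6: prey: 29+5-3=31; pred: 4+1-2=3
Step 7: prey: 31+6-2=35; pred: 3+0-1=2
Step 8: prey: 35+7-2=40; pred: 2+0-1=1
Step 9: prey: 40+8-1=47; pred: 1+0-0=1
Step 10: prey: 47+9-1=55; pred: 1+0-0=1
Step 11: prey: 55+11-1=65; pred: 1+0-0=1
Step 12: prey: 65+13-1=77; pred: 1+0-0=1
Max prey = 77 at step 12

Answer: 77 12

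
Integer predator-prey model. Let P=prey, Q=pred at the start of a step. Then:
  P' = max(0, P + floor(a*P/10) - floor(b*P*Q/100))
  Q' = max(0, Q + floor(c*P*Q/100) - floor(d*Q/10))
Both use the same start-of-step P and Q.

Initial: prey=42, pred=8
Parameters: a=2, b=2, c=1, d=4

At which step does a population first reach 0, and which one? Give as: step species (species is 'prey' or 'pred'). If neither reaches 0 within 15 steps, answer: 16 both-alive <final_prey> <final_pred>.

Step 1: prey: 42+8-6=44; pred: 8+3-3=8
Step 2: prey: 44+8-7=45; pred: 8+3-3=8
Step 3: prey: 45+9-7=47; pred: 8+3-3=8
Step 4: prey: 47+9-7=49; pred: 8+3-3=8
Step 5: prey: 49+9-7=51; pred: 8+3-3=8
Step 6: prey: 51+10-8=53; pred: 8+4-3=9
Step 7: prey: 53+10-9=54; pred: 9+4-3=10
Step 8: prey: 54+10-10=54; pred: 10+5-4=11
Step 9: prey: 54+10-11=53; pred: 11+5-4=12
Step 10: prey: 53+10-12=51; pred: 12+6-4=14
Step 11: prey: 51+10-14=47; pred: 14+7-5=16
Step 12: prey: 47+9-15=41; pred: 16+7-6=17
Step 13: prey: 41+8-13=36; pred: 17+6-6=17
Step 14: prey: 36+7-12=31; pred: 17+6-6=17
Step 15: prey: 31+6-10=27; pred: 17+5-6=16
No extinction within 15 steps

Answer: 16 both-alive 27 16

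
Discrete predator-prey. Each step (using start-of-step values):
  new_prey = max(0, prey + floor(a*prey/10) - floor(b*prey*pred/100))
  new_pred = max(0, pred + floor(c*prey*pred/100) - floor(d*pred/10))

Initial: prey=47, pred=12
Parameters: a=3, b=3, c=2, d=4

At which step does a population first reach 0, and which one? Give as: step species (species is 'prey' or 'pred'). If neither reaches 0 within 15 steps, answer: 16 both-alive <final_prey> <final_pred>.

Answer: 16 both-alive 1 2

Derivation:
Step 1: prey: 47+14-16=45; pred: 12+11-4=19
Step 2: prey: 45+13-25=33; pred: 19+17-7=29
Step 3: prey: 33+9-28=14; pred: 29+19-11=37
Step 4: prey: 14+4-15=3; pred: 37+10-14=33
Step 5: prey: 3+0-2=1; pred: 33+1-13=21
Step 6: prey: 1+0-0=1; pred: 21+0-8=13
Step 7: prey: 1+0-0=1; pred: 13+0-5=8
Step 8: prey: 1+0-0=1; pred: 8+0-3=5
Step 9: prey: 1+0-0=1; pred: 5+0-2=3
Step 10: prey: 1+0-0=1; pred: 3+0-1=2
Step 11: prey: 1+0-0=1; pred: 2+0-0=2
Steps 12-15: state stable at prey=1, pred=2 (no change)
No extinction within 15 steps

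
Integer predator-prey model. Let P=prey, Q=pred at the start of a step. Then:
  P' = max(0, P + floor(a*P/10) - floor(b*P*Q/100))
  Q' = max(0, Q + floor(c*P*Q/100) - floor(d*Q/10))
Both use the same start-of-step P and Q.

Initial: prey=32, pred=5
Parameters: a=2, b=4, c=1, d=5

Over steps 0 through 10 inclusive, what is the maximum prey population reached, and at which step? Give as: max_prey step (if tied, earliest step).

Answer: 102 10

Derivation:
Step 1: prey: 32+6-6=32; pred: 5+1-2=4
Step 2: prey: 32+6-5=33; pred: 4+1-2=3
Step 3: prey: 33+6-3=36; pred: 3+0-1=2
Step 4: prey: 36+7-2=41; pred: 2+0-1=1
Step 5: prey: 41+8-1=48; pred: 1+0-0=1
Step 6: prey: 48+9-1=56; pred: 1+0-0=1
Step 7: prey: 56+11-2=65; pred: 1+0-0=1
Step 8: prey: 65+13-2=76; pred: 1+0-0=1
Step 9: prey: 76+15-3=88; pred: 1+0-0=1
Step 10: prey: 88+17-3=102; pred: 1+0-0=1
Max prey = 102 at step 10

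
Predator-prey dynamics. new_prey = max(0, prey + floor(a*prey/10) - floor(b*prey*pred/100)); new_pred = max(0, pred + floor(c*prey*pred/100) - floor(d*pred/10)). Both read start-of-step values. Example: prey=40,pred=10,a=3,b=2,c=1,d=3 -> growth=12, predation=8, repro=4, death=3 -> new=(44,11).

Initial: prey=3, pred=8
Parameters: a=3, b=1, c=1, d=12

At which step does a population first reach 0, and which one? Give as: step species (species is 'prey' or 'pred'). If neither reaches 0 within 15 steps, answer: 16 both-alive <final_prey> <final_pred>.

Answer: 1 pred

Derivation:
Step 1: prey: 3+0-0=3; pred: 8+0-9=0
First extinction: pred at step 1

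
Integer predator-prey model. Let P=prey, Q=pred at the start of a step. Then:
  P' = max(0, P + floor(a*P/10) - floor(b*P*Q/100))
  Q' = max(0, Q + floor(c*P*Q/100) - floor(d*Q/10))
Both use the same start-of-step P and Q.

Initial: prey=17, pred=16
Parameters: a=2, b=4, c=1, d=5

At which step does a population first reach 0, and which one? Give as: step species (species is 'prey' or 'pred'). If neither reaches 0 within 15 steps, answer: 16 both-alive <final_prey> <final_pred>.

Step 1: prey: 17+3-10=10; pred: 16+2-8=10
Step 2: prey: 10+2-4=8; pred: 10+1-5=6
Step 3: prey: 8+1-1=8; pred: 6+0-3=3
Step 4: prey: 8+1-0=9; pred: 3+0-1=2
Step 5: prey: 9+1-0=10; pred: 2+0-1=1
Step 6: prey: 10+2-0=12; pred: 1+0-0=1
Step 7: prey: 12+2-0=14; pred: 1+0-0=1
Step 8: prey: 14+2-0=16; pred: 1+0-0=1
Step 9: prey: 16+3-0=19; pred: 1+0-0=1
Step 10: prey: 19+3-0=22; pred: 1+0-0=1
Step 11: prey: 22+4-0=26; pred: 1+0-0=1
Step 12: prey: 26+5-1=30; pred: 1+0-0=1
Step 13: prey: 30+6-1=35; pred: 1+0-0=1
Step 14: prey: 35+7-1=41; pred: 1+0-0=1
Step 15: prey: 41+8-1=48; pred: 1+0-0=1
No extinction within 15 steps

Answer: 16 both-alive 48 1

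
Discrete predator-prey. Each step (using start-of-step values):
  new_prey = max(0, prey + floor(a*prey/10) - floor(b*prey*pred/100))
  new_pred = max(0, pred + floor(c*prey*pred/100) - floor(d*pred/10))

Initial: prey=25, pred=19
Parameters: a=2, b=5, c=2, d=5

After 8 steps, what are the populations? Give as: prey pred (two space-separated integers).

Answer: 1 1

Derivation:
Step 1: prey: 25+5-23=7; pred: 19+9-9=19
Step 2: prey: 7+1-6=2; pred: 19+2-9=12
Step 3: prey: 2+0-1=1; pred: 12+0-6=6
Step 4: prey: 1+0-0=1; pred: 6+0-3=3
Step 5: prey: 1+0-0=1; pred: 3+0-1=2
Step 6: prey: 1+0-0=1; pred: 2+0-1=1
Step 7: prey: 1+0-0=1; pred: 1+0-0=1
Step 8: prey: 1+0-0=1; pred: 1+0-0=1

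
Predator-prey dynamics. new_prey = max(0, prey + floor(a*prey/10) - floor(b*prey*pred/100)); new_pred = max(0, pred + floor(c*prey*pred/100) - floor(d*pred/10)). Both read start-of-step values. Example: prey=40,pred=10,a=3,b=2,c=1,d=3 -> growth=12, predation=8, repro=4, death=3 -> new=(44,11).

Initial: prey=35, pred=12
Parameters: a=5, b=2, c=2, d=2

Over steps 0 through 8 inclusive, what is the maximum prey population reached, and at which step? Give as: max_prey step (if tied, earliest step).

Answer: 51 2

Derivation:
Step 1: prey: 35+17-8=44; pred: 12+8-2=18
Step 2: prey: 44+22-15=51; pred: 18+15-3=30
Step 3: prey: 51+25-30=46; pred: 30+30-6=54
Step 4: prey: 46+23-49=20; pred: 54+49-10=93
Step 5: prey: 20+10-37=0; pred: 93+37-18=112
Step 6: prey: 0+0-0=0; pred: 112+0-22=90
Step 7: prey: 0+0-0=0; pred: 90+0-18=72
Step 8: prey: 0+0-0=0; pred: 72+0-14=58
Max prey = 51 at step 2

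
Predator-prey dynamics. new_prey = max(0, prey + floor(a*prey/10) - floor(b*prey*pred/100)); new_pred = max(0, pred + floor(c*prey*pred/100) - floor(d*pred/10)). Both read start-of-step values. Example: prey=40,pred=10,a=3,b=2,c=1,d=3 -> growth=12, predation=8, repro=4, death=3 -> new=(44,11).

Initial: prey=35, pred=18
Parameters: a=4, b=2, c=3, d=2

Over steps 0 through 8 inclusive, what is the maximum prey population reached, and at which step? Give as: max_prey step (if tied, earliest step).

Step 1: prey: 35+14-12=37; pred: 18+18-3=33
Step 2: prey: 37+14-24=27; pred: 33+36-6=63
Step 3: prey: 27+10-34=3; pred: 63+51-12=102
Step 4: prey: 3+1-6=0; pred: 102+9-20=91
Step 5: prey: 0+0-0=0; pred: 91+0-18=73
Step 6: prey: 0+0-0=0; pred: 73+0-14=59
Step 7: prey: 0+0-0=0; pred: 59+0-11=48
Step 8: prey: 0+0-0=0; pred: 48+0-9=39
Max prey = 37 at step 1

Answer: 37 1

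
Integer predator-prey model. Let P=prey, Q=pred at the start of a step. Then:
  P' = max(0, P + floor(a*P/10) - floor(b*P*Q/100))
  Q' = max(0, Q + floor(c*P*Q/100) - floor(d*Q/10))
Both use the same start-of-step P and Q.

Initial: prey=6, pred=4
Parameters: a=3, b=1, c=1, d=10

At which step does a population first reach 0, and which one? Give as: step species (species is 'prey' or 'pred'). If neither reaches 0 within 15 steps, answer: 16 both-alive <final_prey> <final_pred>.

Step 1: prey: 6+1-0=7; pred: 4+0-4=0
First extinction: pred at step 1

Answer: 1 pred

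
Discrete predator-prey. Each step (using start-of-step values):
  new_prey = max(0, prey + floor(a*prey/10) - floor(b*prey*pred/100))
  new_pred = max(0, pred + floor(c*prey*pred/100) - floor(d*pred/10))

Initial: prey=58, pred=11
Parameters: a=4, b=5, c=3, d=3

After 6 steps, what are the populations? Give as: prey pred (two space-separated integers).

Step 1: prey: 58+23-31=50; pred: 11+19-3=27
Step 2: prey: 50+20-67=3; pred: 27+40-8=59
Step 3: prey: 3+1-8=0; pred: 59+5-17=47
Step 4: prey: 0+0-0=0; pred: 47+0-14=33
Step 5: prey: 0+0-0=0; pred: 33+0-9=24
Step 6: prey: 0+0-0=0; pred: 24+0-7=17

Answer: 0 17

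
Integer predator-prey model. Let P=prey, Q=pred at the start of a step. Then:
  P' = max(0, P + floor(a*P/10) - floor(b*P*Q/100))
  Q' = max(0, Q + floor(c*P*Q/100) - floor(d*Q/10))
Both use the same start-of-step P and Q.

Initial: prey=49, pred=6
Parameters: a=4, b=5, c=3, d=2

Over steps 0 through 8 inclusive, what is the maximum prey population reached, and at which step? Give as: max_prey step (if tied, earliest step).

Answer: 54 1

Derivation:
Step 1: prey: 49+19-14=54; pred: 6+8-1=13
Step 2: prey: 54+21-35=40; pred: 13+21-2=32
Step 3: prey: 40+16-64=0; pred: 32+38-6=64
Step 4: prey: 0+0-0=0; pred: 64+0-12=52
Step 5: prey: 0+0-0=0; pred: 52+0-10=42
Step 6: prey: 0+0-0=0; pred: 42+0-8=34
Step 7: prey: 0+0-0=0; pred: 34+0-6=28
Step 8: prey: 0+0-0=0; pred: 28+0-5=23
Max prey = 54 at step 1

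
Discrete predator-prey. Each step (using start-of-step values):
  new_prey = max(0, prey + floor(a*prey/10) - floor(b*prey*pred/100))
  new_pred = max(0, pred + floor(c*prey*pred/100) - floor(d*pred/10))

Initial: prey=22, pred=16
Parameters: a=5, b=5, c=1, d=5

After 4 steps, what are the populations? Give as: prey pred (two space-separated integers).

Answer: 24 3

Derivation:
Step 1: prey: 22+11-17=16; pred: 16+3-8=11
Step 2: prey: 16+8-8=16; pred: 11+1-5=7
Step 3: prey: 16+8-5=19; pred: 7+1-3=5
Step 4: prey: 19+9-4=24; pred: 5+0-2=3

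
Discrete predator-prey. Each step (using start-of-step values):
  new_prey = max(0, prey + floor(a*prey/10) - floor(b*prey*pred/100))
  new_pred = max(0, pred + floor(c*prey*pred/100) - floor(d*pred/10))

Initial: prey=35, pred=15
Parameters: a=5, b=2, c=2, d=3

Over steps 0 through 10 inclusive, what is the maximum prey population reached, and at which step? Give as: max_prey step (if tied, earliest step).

Step 1: prey: 35+17-10=42; pred: 15+10-4=21
Step 2: prey: 42+21-17=46; pred: 21+17-6=32
Step 3: prey: 46+23-29=40; pred: 32+29-9=52
Step 4: prey: 40+20-41=19; pred: 52+41-15=78
Step 5: prey: 19+9-29=0; pred: 78+29-23=84
Step 6: prey: 0+0-0=0; pred: 84+0-25=59
Step 7: prey: 0+0-0=0; pred: 59+0-17=42
Step 8: prey: 0+0-0=0; pred: 42+0-12=30
Step 9: prey: 0+0-0=0; pred: 30+0-9=21
Step 10: prey: 0+0-0=0; pred: 21+0-6=15
Max prey = 46 at step 2

Answer: 46 2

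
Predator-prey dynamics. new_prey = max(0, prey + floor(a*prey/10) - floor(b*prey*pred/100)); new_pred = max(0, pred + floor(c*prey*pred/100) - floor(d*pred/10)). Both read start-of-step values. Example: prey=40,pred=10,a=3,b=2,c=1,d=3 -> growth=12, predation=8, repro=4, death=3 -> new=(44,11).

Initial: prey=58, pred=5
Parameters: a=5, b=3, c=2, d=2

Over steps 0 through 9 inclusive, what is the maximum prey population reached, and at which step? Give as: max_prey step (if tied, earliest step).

Step 1: prey: 58+29-8=79; pred: 5+5-1=9
Step 2: prey: 79+39-21=97; pred: 9+14-1=22
Step 3: prey: 97+48-64=81; pred: 22+42-4=60
Step 4: prey: 81+40-145=0; pred: 60+97-12=145
Step 5: prey: 0+0-0=0; pred: 145+0-29=116
Step 6: prey: 0+0-0=0; pred: 116+0-23=93
Step 7: prey: 0+0-0=0; pred: 93+0-18=75
Step 8: prey: 0+0-0=0; pred: 75+0-15=60
Step 9: prey: 0+0-0=0; pred: 60+0-12=48
Max prey = 97 at step 2

Answer: 97 2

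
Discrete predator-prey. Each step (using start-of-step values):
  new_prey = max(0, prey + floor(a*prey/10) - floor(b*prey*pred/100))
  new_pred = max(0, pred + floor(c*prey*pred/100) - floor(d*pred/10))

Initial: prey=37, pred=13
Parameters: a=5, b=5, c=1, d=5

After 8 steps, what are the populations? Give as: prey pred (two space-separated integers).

Step 1: prey: 37+18-24=31; pred: 13+4-6=11
Step 2: prey: 31+15-17=29; pred: 11+3-5=9
Step 3: prey: 29+14-13=30; pred: 9+2-4=7
Step 4: prey: 30+15-10=35; pred: 7+2-3=6
Step 5: prey: 35+17-10=42; pred: 6+2-3=5
Step 6: prey: 42+21-10=53; pred: 5+2-2=5
Step 7: prey: 53+26-13=66; pred: 5+2-2=5
Step 8: prey: 66+33-16=83; pred: 5+3-2=6

Answer: 83 6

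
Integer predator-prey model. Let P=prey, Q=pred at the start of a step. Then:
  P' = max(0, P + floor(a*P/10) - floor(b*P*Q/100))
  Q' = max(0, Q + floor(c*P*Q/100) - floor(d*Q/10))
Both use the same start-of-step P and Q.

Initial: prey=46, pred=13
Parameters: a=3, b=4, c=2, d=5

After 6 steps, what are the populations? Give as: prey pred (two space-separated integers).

Step 1: prey: 46+13-23=36; pred: 13+11-6=18
Step 2: prey: 36+10-25=21; pred: 18+12-9=21
Step 3: prey: 21+6-17=10; pred: 21+8-10=19
Step 4: prey: 10+3-7=6; pred: 19+3-9=13
Step 5: prey: 6+1-3=4; pred: 13+1-6=8
Step 6: prey: 4+1-1=4; pred: 8+0-4=4

Answer: 4 4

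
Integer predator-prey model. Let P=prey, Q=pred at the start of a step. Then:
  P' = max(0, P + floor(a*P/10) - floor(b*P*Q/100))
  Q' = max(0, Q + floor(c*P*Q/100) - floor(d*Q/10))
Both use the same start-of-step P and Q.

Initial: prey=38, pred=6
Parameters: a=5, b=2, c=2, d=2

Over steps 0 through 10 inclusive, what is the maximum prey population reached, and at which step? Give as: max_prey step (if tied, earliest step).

Answer: 82 3

Derivation:
Step 1: prey: 38+19-4=53; pred: 6+4-1=9
Step 2: prey: 53+26-9=70; pred: 9+9-1=17
Step 3: prey: 70+35-23=82; pred: 17+23-3=37
Step 4: prey: 82+41-60=63; pred: 37+60-7=90
Step 5: prey: 63+31-113=0; pred: 90+113-18=185
Step 6: prey: 0+0-0=0; pred: 185+0-37=148
Step 7: prey: 0+0-0=0; pred: 148+0-29=119
Step 8: prey: 0+0-0=0; pred: 119+0-23=96
Step 9: prey: 0+0-0=0; pred: 96+0-19=77
Step 10: prey: 0+0-0=0; pred: 77+0-15=62
Max prey = 82 at step 3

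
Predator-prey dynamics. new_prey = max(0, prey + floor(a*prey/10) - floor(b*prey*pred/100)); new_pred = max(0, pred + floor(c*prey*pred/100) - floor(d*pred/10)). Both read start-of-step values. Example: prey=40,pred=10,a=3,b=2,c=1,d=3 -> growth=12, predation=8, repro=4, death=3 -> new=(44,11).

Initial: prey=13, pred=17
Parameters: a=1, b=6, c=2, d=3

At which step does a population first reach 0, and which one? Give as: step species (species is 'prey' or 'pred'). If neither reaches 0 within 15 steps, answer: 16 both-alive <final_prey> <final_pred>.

Step 1: prey: 13+1-13=1; pred: 17+4-5=16
Step 2: prey: 1+0-0=1; pred: 16+0-4=12
Step 3: prey: 1+0-0=1; pred: 12+0-3=9
Step 4: prey: 1+0-0=1; pred: 9+0-2=7
Step 5: prey: 1+0-0=1; pred: 7+0-2=5
Step 6: prey: 1+0-0=1; pred: 5+0-1=4
Step 7: prey: 1+0-0=1; pred: 4+0-1=3
Step 8: prey: 1+0-0=1; pred: 3+0-0=3
Steps 9-15: state stable at prey=1, pred=3 (no change)
No extinction within 15 steps

Answer: 16 both-alive 1 3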